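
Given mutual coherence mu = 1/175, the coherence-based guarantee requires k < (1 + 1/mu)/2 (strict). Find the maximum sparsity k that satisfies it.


1/mu = 175.
1 + 1/mu = 176.
(1 + 1/mu)/2 = 88 is an integer and the inequality is strict, so k_max = 88 - 1 = 87.

87


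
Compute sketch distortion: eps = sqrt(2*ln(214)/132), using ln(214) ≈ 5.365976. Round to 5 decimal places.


ln(214) ≈ 5.365976.
2*ln(N)/m ≈ 2*5.365976/132 ≈ 0.08130267.
eps = sqrt(0.08130267) ≈ 0.2851362 ≈ 0.28514.

0.28514


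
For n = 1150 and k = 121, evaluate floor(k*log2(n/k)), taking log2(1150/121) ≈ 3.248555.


log2(n/k) = log2(1150/121) ≈ 3.248555.
k*log2(n/k) ≈ 121*3.248555 = 393.075155.
floor(393.075155) = 393.

393


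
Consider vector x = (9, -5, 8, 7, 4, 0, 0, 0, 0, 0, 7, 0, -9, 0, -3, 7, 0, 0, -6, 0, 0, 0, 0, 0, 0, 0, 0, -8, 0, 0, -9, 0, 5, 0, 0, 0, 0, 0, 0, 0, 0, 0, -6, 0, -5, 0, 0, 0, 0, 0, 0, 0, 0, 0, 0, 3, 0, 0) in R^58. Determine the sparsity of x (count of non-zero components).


Non-zero positions: [0, 1, 2, 3, 4, 10, 12, 14, 15, 18, 27, 30, 32, 42, 44, 55].
Sparsity = 16.

16


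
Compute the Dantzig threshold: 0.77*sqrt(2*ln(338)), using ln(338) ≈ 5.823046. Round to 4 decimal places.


ln(338) ≈ 5.823046.
2*ln(n) ≈ 11.646092.
sqrt(2*ln(n)) ≈ sqrt(11.646092) ≈ 3.412637.
threshold ≈ 0.77*3.412637 = 2.62773049 ≈ 2.6277.

2.6277


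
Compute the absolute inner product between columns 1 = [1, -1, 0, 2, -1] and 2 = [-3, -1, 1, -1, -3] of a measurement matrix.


Inner product: 1*-3 + -1*-1 + 0*1 + 2*-1 + -1*-3
Products: [-3, 1, 0, -2, 3]
Sum = -1.
|dot| = 1.

1


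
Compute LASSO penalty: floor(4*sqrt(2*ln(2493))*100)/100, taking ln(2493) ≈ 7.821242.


ln(2493) ≈ 7.821242.
2*ln(n) ≈ 15.642484.
sqrt(2*ln(n)) ≈ sqrt(15.642484) ≈ 3.955058.
lambda ≈ 4*3.955058 = 15.820232.
floor(lambda*100)/100 = 15.82.

15.82


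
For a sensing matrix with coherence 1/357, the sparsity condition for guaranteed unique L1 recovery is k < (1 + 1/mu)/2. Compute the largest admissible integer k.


1/mu = 357.
1 + 1/mu = 358.
(1 + 1/mu)/2 = 179 is an integer and the inequality is strict, so k_max = 179 - 1 = 178.

178


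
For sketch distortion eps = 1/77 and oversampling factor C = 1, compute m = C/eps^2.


1/eps = 77.
(1/eps)^2 = 5929.
m = 1*5929 = 5929.

5929


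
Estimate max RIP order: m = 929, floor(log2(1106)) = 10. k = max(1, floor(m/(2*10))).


floor(log2(1106)) = 10.
2*10 = 20.
m/(2*floor(log2(n))) = 929/20 ≈ 46.45.
floor = 46.
k = max(1, 46) = 46.

46


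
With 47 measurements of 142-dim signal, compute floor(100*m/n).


100*m/n = 100*47/142 ≈ 33.0986.
floor = 33.

33


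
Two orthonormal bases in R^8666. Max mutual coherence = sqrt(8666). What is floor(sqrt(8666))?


93^2 = 8649 <= 8666 < 8836 = 94^2, so 93 <= sqrt(8666) < 94.
floor(sqrt(8666)) = 93.

93


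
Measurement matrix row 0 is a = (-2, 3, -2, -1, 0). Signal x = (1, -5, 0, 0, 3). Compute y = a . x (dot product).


Non-zero terms: ['-2*1', '3*-5', '0*3']
Products: [-2, -15, 0]
y = sum = -17.

-17


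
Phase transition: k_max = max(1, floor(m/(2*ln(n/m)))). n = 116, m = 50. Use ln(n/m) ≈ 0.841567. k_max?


n/m = 116/50 = 58/25.
ln(n/m) ≈ 0.841567.
2*ln(n/m) ≈ 1.683134.
m/(2*ln(n/m)) ≈ 50/1.683134 ≈ 29.7065.
floor = 29.
k_max = max(1, 29) = 29.

29


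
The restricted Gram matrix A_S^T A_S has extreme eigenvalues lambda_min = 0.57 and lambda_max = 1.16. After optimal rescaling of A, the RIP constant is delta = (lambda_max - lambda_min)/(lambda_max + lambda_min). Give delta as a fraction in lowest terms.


lambda_max - lambda_min = 1.16 - 0.57 = 0.59.
lambda_max + lambda_min = 1.16 + 0.57 = 1.73.
delta = 0.59/1.73 = 59/173.

59/173


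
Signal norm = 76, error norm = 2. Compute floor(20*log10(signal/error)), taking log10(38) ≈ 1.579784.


||x||/||e|| = 76/2 = 38.
log10(38) ≈ 1.579784.
20*log10(||x||/||e||) ≈ 20*1.579784 = 31.59568.
floor(31.59568) = 31.

31


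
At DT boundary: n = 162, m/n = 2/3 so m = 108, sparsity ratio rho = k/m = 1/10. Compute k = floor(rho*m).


m = 2/3*162 = 108.
rho = 1/10.
rho*m = 1/10*108 = 10.8.
k = floor(10.8) = 10.

10


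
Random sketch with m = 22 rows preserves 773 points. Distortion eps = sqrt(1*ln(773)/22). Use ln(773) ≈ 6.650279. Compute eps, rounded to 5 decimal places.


ln(773) ≈ 6.650279.
1*ln(N)/m ≈ 1*6.650279/22 ≈ 0.30228541.
eps = sqrt(0.30228541) ≈ 0.5498049 ≈ 0.54980.

0.54980


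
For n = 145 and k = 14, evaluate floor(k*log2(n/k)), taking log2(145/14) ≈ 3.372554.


log2(n/k) = log2(145/14) ≈ 3.372554.
k*log2(n/k) ≈ 14*3.372554 = 47.215756.
floor(47.215756) = 47.

47


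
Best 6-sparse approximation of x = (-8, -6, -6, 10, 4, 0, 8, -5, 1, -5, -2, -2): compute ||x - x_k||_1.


Sorted |x_i| descending: [10, 8, 8, 6, 6, 5, 5, 4, 2, 2, 1, 0]
Keep top 6: [10, 8, 8, 6, 6, 5]
Tail entries: [5, 4, 2, 2, 1, 0]
L1 error = sum of tail = 14.

14


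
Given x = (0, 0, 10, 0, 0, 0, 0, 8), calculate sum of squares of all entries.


Non-zero entries: [(2, 10), (7, 8)]
Squares: [100, 64]
||x||_2^2 = sum = 164.

164


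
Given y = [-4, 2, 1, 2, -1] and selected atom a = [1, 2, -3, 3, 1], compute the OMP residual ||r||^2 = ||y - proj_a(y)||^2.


a^T a = 24.
a^T y = 2.
coeff = 2/24 = 1/12.
||r||^2 = 155/6.

155/6


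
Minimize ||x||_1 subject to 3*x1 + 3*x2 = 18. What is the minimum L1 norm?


Axis intercepts:
  x1 = 6, x2 = 0: L1 = 6
  x1 = 0, x2 = 6: L1 = 6
x* = (6, 0)
||x*||_1 = 6.

6


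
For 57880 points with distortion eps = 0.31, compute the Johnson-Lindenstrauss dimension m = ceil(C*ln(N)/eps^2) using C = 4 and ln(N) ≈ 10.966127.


ln(57880) ≈ 10.966127.
eps^2 = 0.31^2 = 0.0961.
C*ln(N)/eps^2 ≈ 4*10.966127/0.0961 ≈ 456.4465.
m = ceil(456.4465) = 457.

457


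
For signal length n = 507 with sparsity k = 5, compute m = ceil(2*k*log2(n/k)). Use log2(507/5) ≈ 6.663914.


log2(n/k) = log2(507/5) ≈ 6.663914.
2*k*log2(n/k) ≈ 2*5*6.663914 = 66.63914.
m = ceil(66.63914) = 67.

67


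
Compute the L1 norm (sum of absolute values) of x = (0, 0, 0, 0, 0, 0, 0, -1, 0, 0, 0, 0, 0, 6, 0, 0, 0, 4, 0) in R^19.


Non-zero entries: [(7, -1), (13, 6), (17, 4)]
Absolute values: [1, 6, 4]
||x||_1 = sum = 11.

11


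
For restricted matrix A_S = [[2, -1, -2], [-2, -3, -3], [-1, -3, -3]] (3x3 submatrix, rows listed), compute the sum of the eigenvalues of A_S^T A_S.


Sum of eigenvalues of A_S^T A_S = trace(A_S^T A_S) = sum of squared column norms of A_S.
A_S^T A_S diagonal: [9, 19, 22].
trace = 9 + 19 + 22 = 50.

50


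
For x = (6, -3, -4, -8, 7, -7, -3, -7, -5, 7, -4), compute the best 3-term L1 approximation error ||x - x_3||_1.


Sorted |x_i| descending: [8, 7, 7, 7, 7, 6, 5, 4, 4, 3, 3]
Keep top 3: [8, 7, 7]
Tail entries: [7, 7, 6, 5, 4, 4, 3, 3]
L1 error = sum of tail = 39.

39


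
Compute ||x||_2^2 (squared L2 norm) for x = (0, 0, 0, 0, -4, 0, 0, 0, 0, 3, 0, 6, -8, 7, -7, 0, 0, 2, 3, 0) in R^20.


Non-zero entries: [(4, -4), (9, 3), (11, 6), (12, -8), (13, 7), (14, -7), (17, 2), (18, 3)]
Squares: [16, 9, 36, 64, 49, 49, 4, 9]
||x||_2^2 = sum = 236.

236


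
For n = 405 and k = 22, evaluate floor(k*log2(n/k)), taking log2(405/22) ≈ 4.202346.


log2(n/k) = log2(405/22) ≈ 4.202346.
k*log2(n/k) ≈ 22*4.202346 = 92.451612.
floor(92.451612) = 92.

92


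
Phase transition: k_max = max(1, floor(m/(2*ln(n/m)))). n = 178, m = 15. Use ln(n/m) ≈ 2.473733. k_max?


n/m = 178/15.
ln(n/m) ≈ 2.473733.
2*ln(n/m) ≈ 4.947466.
m/(2*ln(n/m)) ≈ 15/4.947466 ≈ 3.0319.
floor = 3.
k_max = max(1, 3) = 3.

3


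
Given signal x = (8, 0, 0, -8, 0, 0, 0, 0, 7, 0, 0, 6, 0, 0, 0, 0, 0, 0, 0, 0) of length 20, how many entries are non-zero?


Non-zero positions: [0, 3, 8, 11].
Sparsity = 4.

4


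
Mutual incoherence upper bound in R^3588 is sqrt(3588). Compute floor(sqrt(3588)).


59^2 = 3481 <= 3588 < 3600 = 60^2, so 59 <= sqrt(3588) < 60.
floor(sqrt(3588)) = 59.

59


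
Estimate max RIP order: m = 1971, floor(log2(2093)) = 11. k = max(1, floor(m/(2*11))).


floor(log2(2093)) = 11.
2*11 = 22.
m/(2*floor(log2(n))) = 1971/22 ≈ 89.5909.
floor = 89.
k = max(1, 89) = 89.

89


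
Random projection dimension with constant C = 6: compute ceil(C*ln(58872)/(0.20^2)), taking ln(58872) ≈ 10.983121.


ln(58872) ≈ 10.983121.
eps^2 = 0.20^2 = 0.04.
C*ln(N)/eps^2 ≈ 6*10.983121/0.04 ≈ 1647.4681.
m = ceil(1647.4681) = 1648.

1648


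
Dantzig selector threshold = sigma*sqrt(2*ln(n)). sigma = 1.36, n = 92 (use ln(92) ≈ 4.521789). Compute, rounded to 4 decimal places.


ln(92) ≈ 4.521789.
2*ln(n) ≈ 9.043578.
sqrt(2*ln(n)) ≈ sqrt(9.043578) ≈ 3.007254.
threshold ≈ 1.36*3.007254 = 4.08986544 ≈ 4.0899.

4.0899


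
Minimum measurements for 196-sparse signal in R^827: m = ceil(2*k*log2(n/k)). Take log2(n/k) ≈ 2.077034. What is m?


log2(n/k) = log2(827/196) ≈ 2.077034.
2*k*log2(n/k) ≈ 2*196*2.077034 = 814.197328.
m = ceil(814.197328) = 815.

815


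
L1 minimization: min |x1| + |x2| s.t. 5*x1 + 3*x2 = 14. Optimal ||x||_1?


Axis intercepts:
  x1 = 14/5, x2 = 0: L1 = 14/5
  x1 = 0, x2 = 14/3: L1 = 14/3
x* = (14/5, 0)
||x*||_1 = 14/5.

14/5


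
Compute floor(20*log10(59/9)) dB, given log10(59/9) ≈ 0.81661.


||x||/||e|| = 59/9.
log10(59/9) ≈ 0.81661.
20*log10(||x||/||e||) ≈ 20*0.81661 = 16.3322.
floor(16.3322) = 16.

16


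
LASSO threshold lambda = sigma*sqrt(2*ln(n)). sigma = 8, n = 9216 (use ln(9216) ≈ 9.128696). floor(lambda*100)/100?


ln(9216) ≈ 9.128696.
2*ln(n) ≈ 18.257392.
sqrt(2*ln(n)) ≈ sqrt(18.257392) ≈ 4.272867.
lambda ≈ 8*4.272867 = 34.182936.
floor(lambda*100)/100 = 34.18.

34.18


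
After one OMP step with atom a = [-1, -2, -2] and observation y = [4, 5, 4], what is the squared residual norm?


a^T a = 9.
a^T y = -22.
coeff = -22/9 = -22/9.
||r||^2 = 29/9.

29/9


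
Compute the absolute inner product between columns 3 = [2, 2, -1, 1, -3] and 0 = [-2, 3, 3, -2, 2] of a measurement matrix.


Inner product: 2*-2 + 2*3 + -1*3 + 1*-2 + -3*2
Products: [-4, 6, -3, -2, -6]
Sum = -9.
|dot| = 9.

9


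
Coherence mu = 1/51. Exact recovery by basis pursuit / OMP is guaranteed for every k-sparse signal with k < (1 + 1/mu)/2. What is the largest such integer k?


1/mu = 51.
1 + 1/mu = 52.
(1 + 1/mu)/2 = 26 is an integer and the inequality is strict, so k_max = 26 - 1 = 25.

25


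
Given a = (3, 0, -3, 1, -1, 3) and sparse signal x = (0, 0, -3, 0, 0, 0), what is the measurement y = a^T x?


Non-zero terms: ['-3*-3']
Products: [9]
y = sum = 9.

9


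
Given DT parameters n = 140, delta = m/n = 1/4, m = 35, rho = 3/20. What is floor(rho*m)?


m = 1/4*140 = 35.
rho = 3/20.
rho*m = 3/20*35 = 5.25.
k = floor(5.25) = 5.

5


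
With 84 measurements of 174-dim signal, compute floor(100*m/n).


100*m/n = 100*84/174 ≈ 48.2759.
floor = 48.

48


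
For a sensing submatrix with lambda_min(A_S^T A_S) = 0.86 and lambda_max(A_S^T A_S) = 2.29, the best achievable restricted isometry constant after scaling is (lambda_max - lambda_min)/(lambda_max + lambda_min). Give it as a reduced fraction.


lambda_max - lambda_min = 2.29 - 0.86 = 1.43.
lambda_max + lambda_min = 2.29 + 0.86 = 3.15.
delta = 1.43/3.15 = 143/315.

143/315


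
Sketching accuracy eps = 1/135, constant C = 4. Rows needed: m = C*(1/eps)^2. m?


1/eps = 135.
(1/eps)^2 = 18225.
m = 4*18225 = 72900.

72900


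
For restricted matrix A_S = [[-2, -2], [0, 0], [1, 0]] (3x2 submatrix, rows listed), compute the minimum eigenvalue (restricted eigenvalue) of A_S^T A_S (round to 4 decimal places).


A_S^T A_S = [[5, 4], [4, 4]].
trace = 9.
det = 4.
disc = trace^2 - 4*det = 81 - 4*4 = 65.
sqrt(65) ≈ 8.062258.
lam_min = (9 - sqrt(65))/2 ≈ (9 - 8.062258)/2 = 0.468871 ≈ 0.4689.

0.4689


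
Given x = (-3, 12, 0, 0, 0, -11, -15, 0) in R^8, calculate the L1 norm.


Non-zero entries: [(0, -3), (1, 12), (5, -11), (6, -15)]
Absolute values: [3, 12, 11, 15]
||x||_1 = sum = 41.

41


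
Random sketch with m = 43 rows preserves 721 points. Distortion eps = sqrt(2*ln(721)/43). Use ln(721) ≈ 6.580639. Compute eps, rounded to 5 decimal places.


ln(721) ≈ 6.580639.
2*ln(N)/m ≈ 2*6.580639/43 ≈ 0.30607623.
eps = sqrt(0.30607623) ≈ 0.5532416 ≈ 0.55324.

0.55324


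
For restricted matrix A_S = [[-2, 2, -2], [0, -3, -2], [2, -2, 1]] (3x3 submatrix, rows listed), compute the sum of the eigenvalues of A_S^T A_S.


Sum of eigenvalues of A_S^T A_S = trace(A_S^T A_S) = sum of squared column norms of A_S.
A_S^T A_S diagonal: [8, 17, 9].
trace = 8 + 17 + 9 = 34.

34


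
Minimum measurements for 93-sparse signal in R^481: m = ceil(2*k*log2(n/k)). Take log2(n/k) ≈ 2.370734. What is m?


log2(n/k) = log2(481/93) ≈ 2.370734.
2*k*log2(n/k) ≈ 2*93*2.370734 = 440.956524.
m = ceil(440.956524) = 441.

441


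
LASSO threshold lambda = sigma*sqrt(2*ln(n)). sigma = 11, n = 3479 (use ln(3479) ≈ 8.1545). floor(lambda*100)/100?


ln(3479) ≈ 8.1545.
2*ln(n) ≈ 16.309.
sqrt(2*ln(n)) ≈ sqrt(16.309) ≈ 4.03844.
lambda ≈ 11*4.03844 = 44.42284.
floor(lambda*100)/100 = 44.42.

44.42


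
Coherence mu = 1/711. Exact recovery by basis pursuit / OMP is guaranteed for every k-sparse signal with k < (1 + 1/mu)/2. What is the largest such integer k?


1/mu = 711.
1 + 1/mu = 712.
(1 + 1/mu)/2 = 356 is an integer and the inequality is strict, so k_max = 356 - 1 = 355.

355


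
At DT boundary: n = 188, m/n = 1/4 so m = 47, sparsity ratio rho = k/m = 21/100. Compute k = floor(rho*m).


m = 1/4*188 = 47.
rho = 21/100.
rho*m = 21/100*47 = 9.87.
k = floor(9.87) = 9.

9


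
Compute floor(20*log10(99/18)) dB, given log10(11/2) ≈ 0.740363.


||x||/||e|| = 99/18 = 11/2.
log10(11/2) ≈ 0.740363.
20*log10(||x||/||e||) ≈ 20*0.740363 = 14.80726.
floor(14.80726) = 14.

14


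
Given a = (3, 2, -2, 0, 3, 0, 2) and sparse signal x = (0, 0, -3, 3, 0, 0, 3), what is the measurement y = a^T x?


Non-zero terms: ['-2*-3', '0*3', '2*3']
Products: [6, 0, 6]
y = sum = 12.

12


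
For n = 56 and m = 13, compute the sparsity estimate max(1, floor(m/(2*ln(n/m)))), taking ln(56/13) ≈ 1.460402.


n/m = 56/13.
ln(n/m) ≈ 1.460402.
2*ln(n/m) ≈ 2.920804.
m/(2*ln(n/m)) ≈ 13/2.920804 ≈ 4.4508.
floor = 4.
k_max = max(1, 4) = 4.

4


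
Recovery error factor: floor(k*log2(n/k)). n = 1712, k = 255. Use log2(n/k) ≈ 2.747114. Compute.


log2(n/k) = log2(1712/255) ≈ 2.747114.
k*log2(n/k) ≈ 255*2.747114 = 700.51407.
floor(700.51407) = 700.

700


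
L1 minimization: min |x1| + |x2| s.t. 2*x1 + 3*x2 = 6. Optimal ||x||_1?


Axis intercepts:
  x1 = 3, x2 = 0: L1 = 3
  x1 = 0, x2 = 2: L1 = 2
x* = (0, 2)
||x*||_1 = 2.

2


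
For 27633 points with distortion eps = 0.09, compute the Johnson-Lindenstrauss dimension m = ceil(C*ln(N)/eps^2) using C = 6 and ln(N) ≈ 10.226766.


ln(27633) ≈ 10.226766.
eps^2 = 0.09^2 = 0.0081.
C*ln(N)/eps^2 ≈ 6*10.226766/0.0081 ≈ 7575.3822.
m = ceil(7575.3822) = 7576.

7576


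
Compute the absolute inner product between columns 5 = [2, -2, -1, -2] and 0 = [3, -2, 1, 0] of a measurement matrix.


Inner product: 2*3 + -2*-2 + -1*1 + -2*0
Products: [6, 4, -1, 0]
Sum = 9.
|dot| = 9.

9


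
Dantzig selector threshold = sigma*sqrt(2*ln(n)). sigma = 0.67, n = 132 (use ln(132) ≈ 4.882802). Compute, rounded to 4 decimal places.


ln(132) ≈ 4.882802.
2*ln(n) ≈ 9.765604.
sqrt(2*ln(n)) ≈ sqrt(9.765604) ≈ 3.124997.
threshold ≈ 0.67*3.124997 = 2.09374799 ≈ 2.0937.

2.0937


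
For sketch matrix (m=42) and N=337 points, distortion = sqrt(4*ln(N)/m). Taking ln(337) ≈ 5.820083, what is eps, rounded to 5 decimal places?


ln(337) ≈ 5.820083.
4*ln(N)/m ≈ 4*5.820083/42 ≈ 0.55429362.
eps = sqrt(0.55429362) ≈ 0.744509 ≈ 0.74451.

0.74451


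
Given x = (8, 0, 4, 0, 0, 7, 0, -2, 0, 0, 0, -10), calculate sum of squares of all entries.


Non-zero entries: [(0, 8), (2, 4), (5, 7), (7, -2), (11, -10)]
Squares: [64, 16, 49, 4, 100]
||x||_2^2 = sum = 233.

233


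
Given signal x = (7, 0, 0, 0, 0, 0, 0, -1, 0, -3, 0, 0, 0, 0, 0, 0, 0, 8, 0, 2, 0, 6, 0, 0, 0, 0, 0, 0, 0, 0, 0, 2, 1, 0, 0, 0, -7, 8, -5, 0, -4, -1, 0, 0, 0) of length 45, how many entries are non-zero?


Non-zero positions: [0, 7, 9, 17, 19, 21, 31, 32, 36, 37, 38, 40, 41].
Sparsity = 13.

13


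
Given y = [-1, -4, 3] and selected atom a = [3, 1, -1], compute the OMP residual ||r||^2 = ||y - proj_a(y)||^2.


a^T a = 11.
a^T y = -10.
coeff = -10/11 = -10/11.
||r||^2 = 186/11.

186/11


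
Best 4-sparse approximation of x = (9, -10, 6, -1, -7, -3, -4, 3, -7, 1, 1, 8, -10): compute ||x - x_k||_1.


Sorted |x_i| descending: [10, 10, 9, 8, 7, 7, 6, 4, 3, 3, 1, 1, 1]
Keep top 4: [10, 10, 9, 8]
Tail entries: [7, 7, 6, 4, 3, 3, 1, 1, 1]
L1 error = sum of tail = 33.

33


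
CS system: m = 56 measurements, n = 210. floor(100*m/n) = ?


100*m/n = 100*56/210 ≈ 26.6667.
floor = 26.

26


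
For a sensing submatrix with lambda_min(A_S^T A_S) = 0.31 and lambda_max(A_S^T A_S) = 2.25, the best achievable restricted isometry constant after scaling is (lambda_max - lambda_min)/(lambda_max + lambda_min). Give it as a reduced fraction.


lambda_max - lambda_min = 2.25 - 0.31 = 1.94.
lambda_max + lambda_min = 2.25 + 0.31 = 2.56.
delta = 1.94/2.56 = 194/256 = 97/128.

97/128


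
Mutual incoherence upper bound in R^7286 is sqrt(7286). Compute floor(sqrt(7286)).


85^2 = 7225 <= 7286 < 7396 = 86^2, so 85 <= sqrt(7286) < 86.
floor(sqrt(7286)) = 85.

85


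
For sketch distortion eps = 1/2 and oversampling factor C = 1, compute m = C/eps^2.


1/eps = 2.
(1/eps)^2 = 4.
m = 1*4 = 4.

4


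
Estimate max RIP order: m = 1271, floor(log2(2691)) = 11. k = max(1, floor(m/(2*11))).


floor(log2(2691)) = 11.
2*11 = 22.
m/(2*floor(log2(n))) = 1271/22 ≈ 57.7727.
floor = 57.
k = max(1, 57) = 57.

57


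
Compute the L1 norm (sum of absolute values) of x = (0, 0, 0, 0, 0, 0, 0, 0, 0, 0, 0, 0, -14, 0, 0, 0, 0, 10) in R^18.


Non-zero entries: [(12, -14), (17, 10)]
Absolute values: [14, 10]
||x||_1 = sum = 24.

24


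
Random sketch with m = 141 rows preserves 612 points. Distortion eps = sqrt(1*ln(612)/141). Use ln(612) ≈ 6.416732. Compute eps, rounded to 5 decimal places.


ln(612) ≈ 6.416732.
1*ln(N)/m ≈ 1*6.416732/141 ≈ 0.04550874.
eps = sqrt(0.04550874) ≈ 0.2133278 ≈ 0.21333.

0.21333


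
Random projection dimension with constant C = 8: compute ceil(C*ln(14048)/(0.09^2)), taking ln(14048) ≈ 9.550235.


ln(14048) ≈ 9.550235.
eps^2 = 0.09^2 = 0.0081.
C*ln(N)/eps^2 ≈ 8*9.550235/0.0081 ≈ 9432.3309.
m = ceil(9432.3309) = 9433.

9433


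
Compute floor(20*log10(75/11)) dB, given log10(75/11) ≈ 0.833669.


||x||/||e|| = 75/11.
log10(75/11) ≈ 0.833669.
20*log10(||x||/||e||) ≈ 20*0.833669 = 16.67338.
floor(16.67338) = 16.

16


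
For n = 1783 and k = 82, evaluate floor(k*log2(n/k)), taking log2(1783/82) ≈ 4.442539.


log2(n/k) = log2(1783/82) ≈ 4.442539.
k*log2(n/k) ≈ 82*4.442539 = 364.288198.
floor(364.288198) = 364.

364


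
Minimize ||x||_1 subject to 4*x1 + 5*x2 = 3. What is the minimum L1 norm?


Axis intercepts:
  x1 = 3/4, x2 = 0: L1 = 3/4
  x1 = 0, x2 = 3/5: L1 = 3/5
x* = (0, 3/5)
||x*||_1 = 3/5.

3/5


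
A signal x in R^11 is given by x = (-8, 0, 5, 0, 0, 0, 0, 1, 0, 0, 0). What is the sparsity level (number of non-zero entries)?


Non-zero positions: [0, 2, 7].
Sparsity = 3.

3


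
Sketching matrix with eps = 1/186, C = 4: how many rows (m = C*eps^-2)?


1/eps = 186.
(1/eps)^2 = 34596.
m = 4*34596 = 138384.

138384


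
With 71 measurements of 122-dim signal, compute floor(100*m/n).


100*m/n = 100*71/122 ≈ 58.1967.
floor = 58.

58


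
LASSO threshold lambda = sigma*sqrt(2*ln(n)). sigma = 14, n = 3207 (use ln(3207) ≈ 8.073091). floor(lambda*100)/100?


ln(3207) ≈ 8.073091.
2*ln(n) ≈ 16.146182.
sqrt(2*ln(n)) ≈ sqrt(16.146182) ≈ 4.018231.
lambda ≈ 14*4.018231 = 56.255234.
floor(lambda*100)/100 = 56.25.

56.25


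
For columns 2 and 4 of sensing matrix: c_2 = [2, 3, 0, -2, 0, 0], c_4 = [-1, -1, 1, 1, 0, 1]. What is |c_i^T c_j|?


Inner product: 2*-1 + 3*-1 + 0*1 + -2*1 + 0*0 + 0*1
Products: [-2, -3, 0, -2, 0, 0]
Sum = -7.
|dot| = 7.

7


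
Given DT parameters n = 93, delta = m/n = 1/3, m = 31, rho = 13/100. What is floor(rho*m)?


m = 1/3*93 = 31.
rho = 13/100.
rho*m = 13/100*31 = 4.03.
k = floor(4.03) = 4.

4


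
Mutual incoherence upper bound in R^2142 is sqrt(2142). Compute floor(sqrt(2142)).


46^2 = 2116 <= 2142 < 2209 = 47^2, so 46 <= sqrt(2142) < 47.
floor(sqrt(2142)) = 46.

46


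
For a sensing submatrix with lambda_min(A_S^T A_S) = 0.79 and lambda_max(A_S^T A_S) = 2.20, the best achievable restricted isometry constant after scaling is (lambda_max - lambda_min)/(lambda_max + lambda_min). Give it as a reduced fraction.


lambda_max - lambda_min = 2.20 - 0.79 = 1.41.
lambda_max + lambda_min = 2.20 + 0.79 = 2.99.
delta = 1.41/2.99 = 141/299.

141/299


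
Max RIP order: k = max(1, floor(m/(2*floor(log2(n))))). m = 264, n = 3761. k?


floor(log2(3761)) = 11.
2*11 = 22.
m/(2*floor(log2(n))) = 264/22 ≈ 12.0.
floor = 12.
k = max(1, 12) = 12.

12


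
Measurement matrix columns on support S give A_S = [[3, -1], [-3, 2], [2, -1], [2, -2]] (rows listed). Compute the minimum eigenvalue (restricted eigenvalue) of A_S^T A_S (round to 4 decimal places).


A_S^T A_S = [[26, -15], [-15, 10]].
trace = 36.
det = 35.
disc = trace^2 - 4*det = 1296 - 4*35 = 1156.
sqrt(1156) = 34.
lam_min = (36 - 34)/2 = 1 = 1.0000.

1.0000


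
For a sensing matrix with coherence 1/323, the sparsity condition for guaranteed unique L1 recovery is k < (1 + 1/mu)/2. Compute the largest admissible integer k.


1/mu = 323.
1 + 1/mu = 324.
(1 + 1/mu)/2 = 162 is an integer and the inequality is strict, so k_max = 162 - 1 = 161.

161


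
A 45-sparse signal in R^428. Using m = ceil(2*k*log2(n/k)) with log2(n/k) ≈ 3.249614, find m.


log2(n/k) = log2(428/45) ≈ 3.249614.
2*k*log2(n/k) ≈ 2*45*3.249614 = 292.46526.
m = ceil(292.46526) = 293.

293


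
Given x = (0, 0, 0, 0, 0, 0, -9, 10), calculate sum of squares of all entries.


Non-zero entries: [(6, -9), (7, 10)]
Squares: [81, 100]
||x||_2^2 = sum = 181.

181


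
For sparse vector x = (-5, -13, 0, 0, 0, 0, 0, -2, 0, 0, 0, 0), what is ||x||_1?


Non-zero entries: [(0, -5), (1, -13), (7, -2)]
Absolute values: [5, 13, 2]
||x||_1 = sum = 20.

20


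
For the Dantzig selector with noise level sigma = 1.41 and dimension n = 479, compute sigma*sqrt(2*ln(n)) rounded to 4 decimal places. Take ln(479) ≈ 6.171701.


ln(479) ≈ 6.171701.
2*ln(n) ≈ 12.343402.
sqrt(2*ln(n)) ≈ sqrt(12.343402) ≈ 3.513318.
threshold ≈ 1.41*3.513318 = 4.95377838 ≈ 4.9538.

4.9538


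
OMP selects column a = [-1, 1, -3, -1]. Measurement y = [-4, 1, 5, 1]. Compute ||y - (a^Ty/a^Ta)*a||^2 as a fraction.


a^T a = 12.
a^T y = -11.
coeff = -11/12 = -11/12.
||r||^2 = 395/12.

395/12


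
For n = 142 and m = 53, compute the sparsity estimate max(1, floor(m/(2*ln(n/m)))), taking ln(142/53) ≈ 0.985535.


n/m = 142/53.
ln(n/m) ≈ 0.985535.
2*ln(n/m) ≈ 1.97107.
m/(2*ln(n/m)) ≈ 53/1.97107 ≈ 26.8889.
floor = 26.
k_max = max(1, 26) = 26.

26


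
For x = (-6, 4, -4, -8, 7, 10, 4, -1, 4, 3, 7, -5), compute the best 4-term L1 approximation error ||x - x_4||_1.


Sorted |x_i| descending: [10, 8, 7, 7, 6, 5, 4, 4, 4, 4, 3, 1]
Keep top 4: [10, 8, 7, 7]
Tail entries: [6, 5, 4, 4, 4, 4, 3, 1]
L1 error = sum of tail = 31.

31


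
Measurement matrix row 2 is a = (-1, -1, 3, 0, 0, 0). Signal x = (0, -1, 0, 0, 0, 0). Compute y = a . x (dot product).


Non-zero terms: ['-1*-1']
Products: [1]
y = sum = 1.

1


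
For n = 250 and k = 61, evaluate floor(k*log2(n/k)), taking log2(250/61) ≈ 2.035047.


log2(n/k) = log2(250/61) ≈ 2.035047.
k*log2(n/k) ≈ 61*2.035047 = 124.137867.
floor(124.137867) = 124.

124


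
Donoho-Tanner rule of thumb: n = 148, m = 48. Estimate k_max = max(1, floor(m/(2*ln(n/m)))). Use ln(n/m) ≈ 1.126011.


n/m = 148/48 = 37/12.
ln(n/m) ≈ 1.126011.
2*ln(n/m) ≈ 2.252022.
m/(2*ln(n/m)) ≈ 48/2.252022 ≈ 21.3142.
floor = 21.
k_max = max(1, 21) = 21.

21


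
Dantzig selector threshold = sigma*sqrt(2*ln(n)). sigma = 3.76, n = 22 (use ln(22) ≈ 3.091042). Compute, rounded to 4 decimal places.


ln(22) ≈ 3.091042.
2*ln(n) ≈ 6.182084.
sqrt(2*ln(n)) ≈ sqrt(6.182084) ≈ 2.48638.
threshold ≈ 3.76*2.48638 = 9.3487888 ≈ 9.3488.

9.3488


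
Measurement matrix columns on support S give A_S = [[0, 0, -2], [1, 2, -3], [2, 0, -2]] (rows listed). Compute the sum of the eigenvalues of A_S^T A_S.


Sum of eigenvalues of A_S^T A_S = trace(A_S^T A_S) = sum of squared column norms of A_S.
A_S^T A_S diagonal: [5, 4, 17].
trace = 5 + 4 + 17 = 26.

26


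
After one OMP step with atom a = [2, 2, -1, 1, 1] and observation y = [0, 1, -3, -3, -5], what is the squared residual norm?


a^T a = 11.
a^T y = -3.
coeff = -3/11 = -3/11.
||r||^2 = 475/11.

475/11


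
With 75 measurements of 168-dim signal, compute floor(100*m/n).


100*m/n = 100*75/168 ≈ 44.6429.
floor = 44.

44


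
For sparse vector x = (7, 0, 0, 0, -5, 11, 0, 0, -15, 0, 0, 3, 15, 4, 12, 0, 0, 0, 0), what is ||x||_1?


Non-zero entries: [(0, 7), (4, -5), (5, 11), (8, -15), (11, 3), (12, 15), (13, 4), (14, 12)]
Absolute values: [7, 5, 11, 15, 3, 15, 4, 12]
||x||_1 = sum = 72.

72


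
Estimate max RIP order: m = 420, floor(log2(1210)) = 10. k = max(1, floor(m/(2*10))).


floor(log2(1210)) = 10.
2*10 = 20.
m/(2*floor(log2(n))) = 420/20 ≈ 21.0.
floor = 21.
k = max(1, 21) = 21.

21


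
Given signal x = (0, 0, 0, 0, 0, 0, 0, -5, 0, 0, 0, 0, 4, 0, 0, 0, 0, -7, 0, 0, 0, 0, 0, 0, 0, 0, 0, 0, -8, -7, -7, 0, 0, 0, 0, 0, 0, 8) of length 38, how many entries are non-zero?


Non-zero positions: [7, 12, 17, 28, 29, 30, 37].
Sparsity = 7.

7


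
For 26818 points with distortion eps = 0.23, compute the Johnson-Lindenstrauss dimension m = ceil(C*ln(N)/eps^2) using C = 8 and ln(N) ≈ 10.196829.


ln(26818) ≈ 10.196829.
eps^2 = 0.23^2 = 0.0529.
C*ln(N)/eps^2 ≈ 8*10.196829/0.0529 ≈ 1542.0535.
m = ceil(1542.0535) = 1543.

1543


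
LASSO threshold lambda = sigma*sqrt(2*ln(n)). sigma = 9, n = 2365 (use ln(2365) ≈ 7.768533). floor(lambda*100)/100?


ln(2365) ≈ 7.768533.
2*ln(n) ≈ 15.537066.
sqrt(2*ln(n)) ≈ sqrt(15.537066) ≈ 3.941709.
lambda ≈ 9*3.941709 = 35.475381.
floor(lambda*100)/100 = 35.47.

35.47


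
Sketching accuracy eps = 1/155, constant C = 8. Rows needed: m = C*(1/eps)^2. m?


1/eps = 155.
(1/eps)^2 = 24025.
m = 8*24025 = 192200.

192200


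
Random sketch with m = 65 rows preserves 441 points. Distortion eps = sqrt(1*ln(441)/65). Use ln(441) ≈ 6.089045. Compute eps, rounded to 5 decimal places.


ln(441) ≈ 6.089045.
1*ln(N)/m ≈ 1*6.089045/65 ≈ 0.09367762.
eps = sqrt(0.09367762) ≈ 0.306068 ≈ 0.30607.

0.30607


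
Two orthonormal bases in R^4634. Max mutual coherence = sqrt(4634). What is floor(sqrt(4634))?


68^2 = 4624 <= 4634 < 4761 = 69^2, so 68 <= sqrt(4634) < 69.
floor(sqrt(4634)) = 68.

68


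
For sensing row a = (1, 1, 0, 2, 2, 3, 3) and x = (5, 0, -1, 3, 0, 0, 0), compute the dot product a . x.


Non-zero terms: ['1*5', '0*-1', '2*3']
Products: [5, 0, 6]
y = sum = 11.

11


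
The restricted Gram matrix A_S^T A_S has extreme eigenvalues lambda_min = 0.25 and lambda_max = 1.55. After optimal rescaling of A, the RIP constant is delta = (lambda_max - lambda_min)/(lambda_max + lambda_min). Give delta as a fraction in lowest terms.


lambda_max - lambda_min = 1.55 - 0.25 = 1.30.
lambda_max + lambda_min = 1.55 + 0.25 = 1.80.
delta = 1.30/1.80 = 130/180 = 13/18.

13/18


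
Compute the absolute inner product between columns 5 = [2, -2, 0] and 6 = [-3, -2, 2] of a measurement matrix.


Inner product: 2*-3 + -2*-2 + 0*2
Products: [-6, 4, 0]
Sum = -2.
|dot| = 2.

2


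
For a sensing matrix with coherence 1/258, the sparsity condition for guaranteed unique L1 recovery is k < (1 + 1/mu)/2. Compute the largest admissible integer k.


1/mu = 258.
1 + 1/mu = 259.
(1 + 1/mu)/2 = 129.5 is not an integer, so k_max = floor(129.5) = 129.

129


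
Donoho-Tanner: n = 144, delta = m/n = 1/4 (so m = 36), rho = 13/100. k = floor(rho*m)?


m = 1/4*144 = 36.
rho = 13/100.
rho*m = 13/100*36 = 4.68.
k = floor(4.68) = 4.

4


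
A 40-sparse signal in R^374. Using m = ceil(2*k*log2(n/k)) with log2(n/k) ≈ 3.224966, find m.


log2(n/k) = log2(374/40) ≈ 3.224966.
2*k*log2(n/k) ≈ 2*40*3.224966 = 257.99728.
m = ceil(257.99728) = 258.

258


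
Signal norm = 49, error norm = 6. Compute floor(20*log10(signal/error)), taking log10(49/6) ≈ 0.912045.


||x||/||e|| = 49/6.
log10(49/6) ≈ 0.912045.
20*log10(||x||/||e||) ≈ 20*0.912045 = 18.2409.
floor(18.2409) = 18.

18


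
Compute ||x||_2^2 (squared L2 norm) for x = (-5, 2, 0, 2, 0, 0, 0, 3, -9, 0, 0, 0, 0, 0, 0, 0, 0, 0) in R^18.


Non-zero entries: [(0, -5), (1, 2), (3, 2), (7, 3), (8, -9)]
Squares: [25, 4, 4, 9, 81]
||x||_2^2 = sum = 123.

123


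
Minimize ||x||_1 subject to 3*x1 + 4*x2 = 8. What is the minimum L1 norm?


Axis intercepts:
  x1 = 8/3, x2 = 0: L1 = 8/3
  x1 = 0, x2 = 2: L1 = 2
x* = (0, 2)
||x*||_1 = 2.

2


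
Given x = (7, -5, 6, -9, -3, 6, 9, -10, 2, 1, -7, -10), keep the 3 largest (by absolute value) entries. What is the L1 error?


Sorted |x_i| descending: [10, 10, 9, 9, 7, 7, 6, 6, 5, 3, 2, 1]
Keep top 3: [10, 10, 9]
Tail entries: [9, 7, 7, 6, 6, 5, 3, 2, 1]
L1 error = sum of tail = 46.

46


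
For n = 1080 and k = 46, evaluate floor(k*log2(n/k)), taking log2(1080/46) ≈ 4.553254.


log2(n/k) = log2(1080/46) ≈ 4.553254.
k*log2(n/k) ≈ 46*4.553254 = 209.449684.
floor(209.449684) = 209.

209


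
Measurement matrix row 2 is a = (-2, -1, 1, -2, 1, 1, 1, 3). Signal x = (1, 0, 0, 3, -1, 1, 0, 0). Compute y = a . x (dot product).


Non-zero terms: ['-2*1', '-2*3', '1*-1', '1*1']
Products: [-2, -6, -1, 1]
y = sum = -8.

-8


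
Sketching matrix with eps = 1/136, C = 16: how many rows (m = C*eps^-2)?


1/eps = 136.
(1/eps)^2 = 18496.
m = 16*18496 = 295936.

295936


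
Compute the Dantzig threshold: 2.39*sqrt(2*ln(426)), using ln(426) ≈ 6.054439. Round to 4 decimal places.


ln(426) ≈ 6.054439.
2*ln(n) ≈ 12.108878.
sqrt(2*ln(n)) ≈ sqrt(12.108878) ≈ 3.479781.
threshold ≈ 2.39*3.479781 = 8.31667659 ≈ 8.3167.

8.3167


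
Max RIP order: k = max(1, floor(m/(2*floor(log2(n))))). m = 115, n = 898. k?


floor(log2(898)) = 9.
2*9 = 18.
m/(2*floor(log2(n))) = 115/18 ≈ 6.3889.
floor = 6.
k = max(1, 6) = 6.

6


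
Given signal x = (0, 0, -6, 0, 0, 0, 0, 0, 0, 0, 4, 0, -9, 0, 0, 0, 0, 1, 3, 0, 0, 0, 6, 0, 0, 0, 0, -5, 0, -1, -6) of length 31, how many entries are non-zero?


Non-zero positions: [2, 10, 12, 17, 18, 22, 27, 29, 30].
Sparsity = 9.

9


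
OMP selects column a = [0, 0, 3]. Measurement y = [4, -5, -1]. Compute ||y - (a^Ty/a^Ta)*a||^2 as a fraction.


a^T a = 9.
a^T y = -3.
coeff = -3/9 = -1/3.
||r||^2 = 41.

41


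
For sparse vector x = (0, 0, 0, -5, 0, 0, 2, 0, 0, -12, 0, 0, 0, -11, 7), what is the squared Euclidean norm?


Non-zero entries: [(3, -5), (6, 2), (9, -12), (13, -11), (14, 7)]
Squares: [25, 4, 144, 121, 49]
||x||_2^2 = sum = 343.

343


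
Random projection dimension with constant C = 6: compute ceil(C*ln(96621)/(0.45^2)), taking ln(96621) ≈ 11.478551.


ln(96621) ≈ 11.478551.
eps^2 = 0.45^2 = 0.2025.
C*ln(N)/eps^2 ≈ 6*11.478551/0.2025 ≈ 340.1052.
m = ceil(340.1052) = 341.

341


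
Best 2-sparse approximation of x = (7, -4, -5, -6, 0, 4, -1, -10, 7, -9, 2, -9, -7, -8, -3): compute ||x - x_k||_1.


Sorted |x_i| descending: [10, 9, 9, 8, 7, 7, 7, 6, 5, 4, 4, 3, 2, 1, 0]
Keep top 2: [10, 9]
Tail entries: [9, 8, 7, 7, 7, 6, 5, 4, 4, 3, 2, 1, 0]
L1 error = sum of tail = 63.

63


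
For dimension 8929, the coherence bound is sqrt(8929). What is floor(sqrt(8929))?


94^2 = 8836 <= 8929 < 9025 = 95^2, so 94 <= sqrt(8929) < 95.
floor(sqrt(8929)) = 94.

94


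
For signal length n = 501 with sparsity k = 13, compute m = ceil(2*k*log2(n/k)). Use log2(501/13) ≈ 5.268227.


log2(n/k) = log2(501/13) ≈ 5.268227.
2*k*log2(n/k) ≈ 2*13*5.268227 = 136.973902.
m = ceil(136.973902) = 137.

137


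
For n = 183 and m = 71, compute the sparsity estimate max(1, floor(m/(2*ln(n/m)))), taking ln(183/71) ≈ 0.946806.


n/m = 183/71.
ln(n/m) ≈ 0.946806.
2*ln(n/m) ≈ 1.893612.
m/(2*ln(n/m)) ≈ 71/1.893612 ≈ 37.4945.
floor = 37.
k_max = max(1, 37) = 37.

37


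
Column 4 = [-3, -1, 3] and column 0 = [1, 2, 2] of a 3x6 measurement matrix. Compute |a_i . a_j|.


Inner product: -3*1 + -1*2 + 3*2
Products: [-3, -2, 6]
Sum = 1.
|dot| = 1.

1


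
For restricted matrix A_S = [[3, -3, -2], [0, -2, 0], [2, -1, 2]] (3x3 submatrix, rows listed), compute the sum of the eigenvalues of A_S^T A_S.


Sum of eigenvalues of A_S^T A_S = trace(A_S^T A_S) = sum of squared column norms of A_S.
A_S^T A_S diagonal: [13, 14, 8].
trace = 13 + 14 + 8 = 35.

35


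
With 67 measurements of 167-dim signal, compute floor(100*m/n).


100*m/n = 100*67/167 ≈ 40.1198.
floor = 40.

40


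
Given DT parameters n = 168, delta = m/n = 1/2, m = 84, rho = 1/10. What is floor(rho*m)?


m = 1/2*168 = 84.
rho = 1/10.
rho*m = 1/10*84 = 8.4.
k = floor(8.4) = 8.

8


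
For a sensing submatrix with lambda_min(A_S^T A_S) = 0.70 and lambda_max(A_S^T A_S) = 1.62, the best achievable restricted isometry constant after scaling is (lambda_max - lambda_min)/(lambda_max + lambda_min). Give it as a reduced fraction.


lambda_max - lambda_min = 1.62 - 0.70 = 0.92.
lambda_max + lambda_min = 1.62 + 0.70 = 2.32.
delta = 0.92/2.32 = 92/232 = 23/58.

23/58


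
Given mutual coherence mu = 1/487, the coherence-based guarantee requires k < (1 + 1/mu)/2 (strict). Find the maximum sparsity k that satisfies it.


1/mu = 487.
1 + 1/mu = 488.
(1 + 1/mu)/2 = 244 is an integer and the inequality is strict, so k_max = 244 - 1 = 243.

243


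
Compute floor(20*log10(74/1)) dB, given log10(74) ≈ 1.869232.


||x||/||e|| = 74/1 = 74.
log10(74) ≈ 1.869232.
20*log10(||x||/||e||) ≈ 20*1.869232 = 37.38464.
floor(37.38464) = 37.

37


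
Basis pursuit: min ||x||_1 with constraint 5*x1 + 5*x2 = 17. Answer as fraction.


Axis intercepts:
  x1 = 17/5, x2 = 0: L1 = 17/5
  x1 = 0, x2 = 17/5: L1 = 17/5
x* = (17/5, 0)
||x*||_1 = 17/5.

17/5


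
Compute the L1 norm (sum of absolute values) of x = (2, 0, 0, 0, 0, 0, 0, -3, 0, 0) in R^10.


Non-zero entries: [(0, 2), (7, -3)]
Absolute values: [2, 3]
||x||_1 = sum = 5.

5


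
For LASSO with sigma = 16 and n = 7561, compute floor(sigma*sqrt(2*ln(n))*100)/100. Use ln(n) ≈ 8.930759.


ln(7561) ≈ 8.930759.
2*ln(n) ≈ 17.861518.
sqrt(2*ln(n)) ≈ sqrt(17.861518) ≈ 4.226289.
lambda ≈ 16*4.226289 = 67.620624.
floor(lambda*100)/100 = 67.62.

67.62


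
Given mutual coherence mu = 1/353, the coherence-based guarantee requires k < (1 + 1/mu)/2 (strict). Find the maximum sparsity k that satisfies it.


1/mu = 353.
1 + 1/mu = 354.
(1 + 1/mu)/2 = 177 is an integer and the inequality is strict, so k_max = 177 - 1 = 176.

176


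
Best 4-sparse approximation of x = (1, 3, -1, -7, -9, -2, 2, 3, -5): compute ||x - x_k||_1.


Sorted |x_i| descending: [9, 7, 5, 3, 3, 2, 2, 1, 1]
Keep top 4: [9, 7, 5, 3]
Tail entries: [3, 2, 2, 1, 1]
L1 error = sum of tail = 9.

9


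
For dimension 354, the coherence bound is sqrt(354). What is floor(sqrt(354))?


18^2 = 324 <= 354 < 361 = 19^2, so 18 <= sqrt(354) < 19.
floor(sqrt(354)) = 18.

18


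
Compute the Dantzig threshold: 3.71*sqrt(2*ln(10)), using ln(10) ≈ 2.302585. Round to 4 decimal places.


ln(10) ≈ 2.302585.
2*ln(n) ≈ 4.60517.
sqrt(2*ln(n)) ≈ sqrt(4.60517) ≈ 2.145966.
threshold ≈ 3.71*2.145966 = 7.96153386 ≈ 7.9615.

7.9615


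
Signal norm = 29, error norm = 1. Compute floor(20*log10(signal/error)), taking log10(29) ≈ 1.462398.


||x||/||e|| = 29/1 = 29.
log10(29) ≈ 1.462398.
20*log10(||x||/||e||) ≈ 20*1.462398 = 29.24796.
floor(29.24796) = 29.

29


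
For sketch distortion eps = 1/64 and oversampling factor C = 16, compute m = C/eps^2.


1/eps = 64.
(1/eps)^2 = 4096.
m = 16*4096 = 65536.

65536


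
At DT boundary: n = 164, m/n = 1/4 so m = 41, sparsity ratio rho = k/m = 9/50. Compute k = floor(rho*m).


m = 1/4*164 = 41.
rho = 9/50.
rho*m = 9/50*41 = 7.38.
k = floor(7.38) = 7.

7


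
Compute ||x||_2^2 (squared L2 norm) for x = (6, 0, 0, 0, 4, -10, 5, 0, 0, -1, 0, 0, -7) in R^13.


Non-zero entries: [(0, 6), (4, 4), (5, -10), (6, 5), (9, -1), (12, -7)]
Squares: [36, 16, 100, 25, 1, 49]
||x||_2^2 = sum = 227.

227


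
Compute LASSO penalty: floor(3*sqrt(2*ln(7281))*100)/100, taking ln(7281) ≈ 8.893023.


ln(7281) ≈ 8.893023.
2*ln(n) ≈ 17.786046.
sqrt(2*ln(n)) ≈ sqrt(17.786046) ≈ 4.217351.
lambda ≈ 3*4.217351 = 12.652053.
floor(lambda*100)/100 = 12.65.

12.65


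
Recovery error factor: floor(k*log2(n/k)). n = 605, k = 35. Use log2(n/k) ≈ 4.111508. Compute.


log2(n/k) = log2(605/35) ≈ 4.111508.
k*log2(n/k) ≈ 35*4.111508 = 143.90278.
floor(143.90278) = 143.

143


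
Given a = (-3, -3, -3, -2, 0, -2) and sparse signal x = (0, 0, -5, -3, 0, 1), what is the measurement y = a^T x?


Non-zero terms: ['-3*-5', '-2*-3', '-2*1']
Products: [15, 6, -2]
y = sum = 19.

19


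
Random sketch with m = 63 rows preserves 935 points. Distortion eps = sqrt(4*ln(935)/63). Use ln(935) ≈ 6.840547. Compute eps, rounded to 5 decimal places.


ln(935) ≈ 6.840547.
4*ln(N)/m ≈ 4*6.840547/63 ≈ 0.43432044.
eps = sqrt(0.43432044) ≈ 0.6590299 ≈ 0.65903.

0.65903


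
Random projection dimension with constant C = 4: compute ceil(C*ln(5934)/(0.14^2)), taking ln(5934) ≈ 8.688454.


ln(5934) ≈ 8.688454.
eps^2 = 0.14^2 = 0.0196.
C*ln(N)/eps^2 ≈ 4*8.688454/0.0196 ≈ 1773.1539.
m = ceil(1773.1539) = 1774.

1774


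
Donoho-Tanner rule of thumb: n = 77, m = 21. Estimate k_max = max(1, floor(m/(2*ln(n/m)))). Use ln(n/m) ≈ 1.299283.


n/m = 77/21 = 11/3.
ln(n/m) ≈ 1.299283.
2*ln(n/m) ≈ 2.598566.
m/(2*ln(n/m)) ≈ 21/2.598566 ≈ 8.0814.
floor = 8.
k_max = max(1, 8) = 8.

8


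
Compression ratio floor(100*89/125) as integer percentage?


100*m/n = 100*89/125 ≈ 71.2.
floor = 71.

71


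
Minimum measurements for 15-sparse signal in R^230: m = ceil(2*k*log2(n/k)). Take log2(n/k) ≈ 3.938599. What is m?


log2(n/k) = log2(230/15) ≈ 3.938599.
2*k*log2(n/k) ≈ 2*15*3.938599 = 118.15797.
m = ceil(118.15797) = 119.

119


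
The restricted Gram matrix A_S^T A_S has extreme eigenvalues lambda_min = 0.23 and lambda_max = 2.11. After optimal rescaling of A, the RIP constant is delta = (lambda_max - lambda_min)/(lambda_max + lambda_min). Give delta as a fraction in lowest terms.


lambda_max - lambda_min = 2.11 - 0.23 = 1.88.
lambda_max + lambda_min = 2.11 + 0.23 = 2.34.
delta = 1.88/2.34 = 188/234 = 94/117.

94/117


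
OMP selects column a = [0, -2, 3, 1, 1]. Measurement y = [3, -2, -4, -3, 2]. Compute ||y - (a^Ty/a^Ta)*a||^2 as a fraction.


a^T a = 15.
a^T y = -9.
coeff = -9/15 = -3/5.
||r||^2 = 183/5.

183/5


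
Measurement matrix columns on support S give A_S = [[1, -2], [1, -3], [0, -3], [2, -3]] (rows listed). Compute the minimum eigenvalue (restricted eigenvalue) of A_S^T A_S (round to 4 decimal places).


A_S^T A_S = [[6, -11], [-11, 31]].
trace = 37.
det = 65.
disc = trace^2 - 4*det = 1369 - 4*65 = 1109.
sqrt(1109) ≈ 33.301652.
lam_min = (37 - sqrt(1109))/2 ≈ (37 - 33.301652)/2 = 1.849174 ≈ 1.8492.

1.8492
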